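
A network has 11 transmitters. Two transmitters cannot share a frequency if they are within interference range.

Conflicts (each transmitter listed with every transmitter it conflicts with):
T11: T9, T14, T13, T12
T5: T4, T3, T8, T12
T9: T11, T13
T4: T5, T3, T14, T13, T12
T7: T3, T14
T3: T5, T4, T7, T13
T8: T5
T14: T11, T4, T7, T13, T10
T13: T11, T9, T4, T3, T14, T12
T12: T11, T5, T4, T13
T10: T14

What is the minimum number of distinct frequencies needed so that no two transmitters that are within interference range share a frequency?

3

T4, T14, T13 pairwise conflict, so at least 3 frequencies are needed.
A valid assignment using 3 frequencies: T11=2, T5=1, T9=3, T4=2, T7=1, T3=3, T8=2, T14=3, T13=1, T12=3, T10=1. No two conflicting transmitters share a frequency.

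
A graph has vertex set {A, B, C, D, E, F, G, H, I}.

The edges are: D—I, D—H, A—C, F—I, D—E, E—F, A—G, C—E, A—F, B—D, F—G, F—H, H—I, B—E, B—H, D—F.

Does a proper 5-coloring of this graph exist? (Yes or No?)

The chromatic number is 4. D, F, H, I form a clique, so at least 4 colors are needed.
A valid assignment using 4 colors: A=blue, B=red, C=red, D=blue, E=green, F=red, G=green, H=green, I=yellow.
Since 5 ≥ 4, a proper 5-coloring certainly exists.

Yes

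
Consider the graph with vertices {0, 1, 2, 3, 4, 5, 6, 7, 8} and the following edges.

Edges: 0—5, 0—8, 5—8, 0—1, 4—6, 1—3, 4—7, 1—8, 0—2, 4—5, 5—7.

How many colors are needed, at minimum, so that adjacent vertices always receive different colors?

4, 5, 7 are pairwise adjacent, so at least 3 colors are needed.
3 colors suffice: color red → {1, 2, 5, 6}; color blue → {0, 3, 4}; color green → {7, 8}. No two adjacent vertices share a color.

3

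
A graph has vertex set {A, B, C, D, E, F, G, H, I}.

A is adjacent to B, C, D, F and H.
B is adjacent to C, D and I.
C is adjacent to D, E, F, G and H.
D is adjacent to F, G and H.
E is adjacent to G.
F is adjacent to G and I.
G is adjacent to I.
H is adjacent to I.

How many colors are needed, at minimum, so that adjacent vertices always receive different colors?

4

A, C, D, H are mutually adjacent (a clique of size 4), so at least 4 colors are needed.
4 colors suffice: A=green, B=yellow, C=red, D=blue, E=blue, F=yellow, G=green, H=yellow, I=red. Each edge has distinct colors on its endpoints.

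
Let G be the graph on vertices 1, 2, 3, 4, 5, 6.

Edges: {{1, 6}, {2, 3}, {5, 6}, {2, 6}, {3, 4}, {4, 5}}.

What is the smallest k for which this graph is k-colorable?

The cycle 5-6-2-3-4-5 has odd length 5, so it cannot be 2-colored; at least 3 colors are needed.
3 colors suffice: color red → {4, 6}; color blue → {1, 2, 5}; color green → {3}. No two adjacent vertices share a color.

3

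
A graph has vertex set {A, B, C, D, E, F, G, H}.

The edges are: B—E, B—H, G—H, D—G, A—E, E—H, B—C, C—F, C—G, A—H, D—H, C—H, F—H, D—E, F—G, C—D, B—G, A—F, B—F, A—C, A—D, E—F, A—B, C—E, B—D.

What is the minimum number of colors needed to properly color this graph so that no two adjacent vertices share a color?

6

A, B, C, E, F, H are mutually adjacent (a clique of size 6), so at least 6 colors are needed.
One proper 6-coloring: A=5, B=2, C=1, D=4, E=6, F=4, G=5, H=3. Each edge has distinct colors on its endpoints.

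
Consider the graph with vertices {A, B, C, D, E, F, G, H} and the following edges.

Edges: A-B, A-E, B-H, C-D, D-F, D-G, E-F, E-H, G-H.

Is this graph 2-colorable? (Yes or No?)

No

The cycle D-G-H-E-F-D has odd length 5, so it cannot be 2-colored; at least 3 colors are needed.
So 2 colors are not enough.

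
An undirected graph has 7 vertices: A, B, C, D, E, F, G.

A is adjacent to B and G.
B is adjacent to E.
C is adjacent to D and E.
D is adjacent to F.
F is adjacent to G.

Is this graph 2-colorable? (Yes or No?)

The cycle D-C-E-B-A-G-F-D has odd length 7, so it cannot be 2-colored; at least 3 colors are needed.
So 2 colors are not enough.

No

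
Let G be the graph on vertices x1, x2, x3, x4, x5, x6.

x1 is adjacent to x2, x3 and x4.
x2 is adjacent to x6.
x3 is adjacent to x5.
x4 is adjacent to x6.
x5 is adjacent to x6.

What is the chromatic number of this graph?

The cycle x2-x6-x5-x3-x1-x2 has odd length 5, so it cannot be 2-colored; at least 3 colors are needed.
3 colors suffice: x1=1, x2=2, x3=3, x4=2, x5=2, x6=1. Each edge has distinct colors on its endpoints.

3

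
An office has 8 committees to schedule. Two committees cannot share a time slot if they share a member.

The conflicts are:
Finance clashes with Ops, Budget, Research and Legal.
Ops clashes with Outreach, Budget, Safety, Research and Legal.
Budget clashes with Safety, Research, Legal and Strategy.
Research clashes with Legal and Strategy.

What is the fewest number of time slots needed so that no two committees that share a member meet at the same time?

Finance, Ops, Budget, Research, Legal pairwise conflict, so at least 5 time slots are needed.
A valid assignment using 5 time slots: Finance=5, Ops=2, Outreach=1, Budget=1, Safety=3, Research=3, Legal=4, Strategy=2. Each listed conflict is separated.

5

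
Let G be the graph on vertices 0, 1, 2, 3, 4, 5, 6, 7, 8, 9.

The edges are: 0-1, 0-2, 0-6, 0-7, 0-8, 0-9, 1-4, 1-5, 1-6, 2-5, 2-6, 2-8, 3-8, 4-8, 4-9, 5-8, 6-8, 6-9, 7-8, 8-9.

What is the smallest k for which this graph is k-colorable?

0, 2, 6, 8 are mutually adjacent (a clique of size 4), so at least 4 colors are needed.
4 colors suffice: color a → {1, 8}; color b → {0, 3, 4, 5}; color c → {6, 7}; color d → {2, 9}. Each edge has distinct colors on its endpoints.

4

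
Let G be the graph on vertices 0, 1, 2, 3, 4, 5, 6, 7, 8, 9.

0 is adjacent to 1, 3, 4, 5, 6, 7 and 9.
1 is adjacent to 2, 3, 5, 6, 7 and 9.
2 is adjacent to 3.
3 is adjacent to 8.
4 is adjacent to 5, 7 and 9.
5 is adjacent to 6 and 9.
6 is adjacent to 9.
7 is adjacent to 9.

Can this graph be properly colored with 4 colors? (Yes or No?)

No

0, 1, 5, 6, 9 form a clique, so at least 5 colors are needed.
So 4 colors are not enough.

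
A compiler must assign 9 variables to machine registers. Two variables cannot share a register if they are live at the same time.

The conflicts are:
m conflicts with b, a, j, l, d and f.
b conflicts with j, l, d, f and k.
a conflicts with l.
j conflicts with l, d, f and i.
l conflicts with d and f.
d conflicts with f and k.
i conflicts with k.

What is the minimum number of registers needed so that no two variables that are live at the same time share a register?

6

m, b, j, l, d, f are mutually in conflict, so at least 6 registers are needed.
6 registers suffice: register 1 → {a, j, k}; register 2 → {m, i}; register 3 → {b}; register 4 → {d}; register 5 → {l}; register 6 → {f}. Every pair that conflicts lands in different registers.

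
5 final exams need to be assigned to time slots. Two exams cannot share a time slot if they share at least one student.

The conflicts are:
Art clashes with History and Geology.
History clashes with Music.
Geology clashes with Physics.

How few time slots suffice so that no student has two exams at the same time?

Art and Geology conflict, so at least 2 time slots are needed.
Using 2 time slots: Art=1, History=2, Geology=2, Physics=1, Music=1. No two conflicting exams share a time slot.

2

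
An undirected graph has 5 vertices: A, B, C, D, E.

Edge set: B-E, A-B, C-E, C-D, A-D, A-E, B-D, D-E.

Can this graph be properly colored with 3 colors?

A, B, D, E are pairwise adjacent (a clique of size 4), so at least 4 colors are needed.
So 3 colors are not enough.

No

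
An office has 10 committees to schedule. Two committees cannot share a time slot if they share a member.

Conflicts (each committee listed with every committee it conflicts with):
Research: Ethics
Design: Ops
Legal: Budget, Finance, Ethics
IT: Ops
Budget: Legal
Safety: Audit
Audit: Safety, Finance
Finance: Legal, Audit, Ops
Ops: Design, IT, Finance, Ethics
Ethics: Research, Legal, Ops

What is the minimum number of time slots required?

2

Ops and Ethics conflict, so at least 2 time slots are needed.
2 time slots suffice: time slot 1 → {Research, Legal, Audit, Ops}; time slot 2 → {Design, IT, Budget, Safety, Finance, Ethics}. Each listed conflict is separated.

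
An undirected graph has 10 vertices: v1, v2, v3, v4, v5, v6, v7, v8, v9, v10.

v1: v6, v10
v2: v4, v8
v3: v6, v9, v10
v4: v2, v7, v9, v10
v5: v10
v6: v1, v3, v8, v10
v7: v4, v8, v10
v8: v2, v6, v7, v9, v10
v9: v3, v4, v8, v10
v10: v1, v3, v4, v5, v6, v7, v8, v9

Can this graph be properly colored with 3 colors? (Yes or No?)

Yes

The chromatic number is 3. v4, v7, v10 are pairwise adjacent, so at least 3 colors are needed.
One proper 3-coloring: v1=2, v2=1, v3=2, v4=2, v5=2, v6=3, v7=3, v8=2, v9=3, v10=1.
That is already a proper 3-coloring.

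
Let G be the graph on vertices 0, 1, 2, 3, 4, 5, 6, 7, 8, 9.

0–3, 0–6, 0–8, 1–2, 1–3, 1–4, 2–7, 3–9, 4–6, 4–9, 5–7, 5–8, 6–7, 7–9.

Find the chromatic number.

3

The cycle 7-6-0-3-9-7 has odd length 5, so it cannot be 2-colored; at least 3 colors are needed.
3 colors suffice: 0=red, 1=red, 2=blue, 3=green, 4=green, 5=green, 6=blue, 7=red, 8=blue, 9=blue. Each edge has distinct colors on its endpoints.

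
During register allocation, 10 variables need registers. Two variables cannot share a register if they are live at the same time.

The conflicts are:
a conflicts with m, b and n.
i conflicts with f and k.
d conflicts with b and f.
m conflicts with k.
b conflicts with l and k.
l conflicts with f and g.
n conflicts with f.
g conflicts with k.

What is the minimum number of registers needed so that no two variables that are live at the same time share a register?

3

The cycle d-b-a-n-f-d has odd length 5, so it cannot be 2-colored; at least 3 registers are needed.
A valid assignment using 3 registers: a=2, i=3, d=2, m=1, b=1, l=2, n=3, f=1, g=1, k=2. No two conflicting variables share a register.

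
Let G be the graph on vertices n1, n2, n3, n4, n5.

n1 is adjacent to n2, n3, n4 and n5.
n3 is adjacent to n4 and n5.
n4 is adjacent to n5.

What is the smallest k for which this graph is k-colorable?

n1, n3, n4, n5 form a clique, so at least 4 colors are needed.
4 colors suffice: color red → {n1}; color blue → {n2, n5}; color green → {n4}; color yellow → {n3}. Each edge has distinct colors on its endpoints.

4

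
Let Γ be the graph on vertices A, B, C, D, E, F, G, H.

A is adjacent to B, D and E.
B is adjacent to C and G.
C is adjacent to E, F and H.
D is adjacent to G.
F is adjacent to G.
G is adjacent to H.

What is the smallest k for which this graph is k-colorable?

2

A and D are adjacent, so at least 2 colors are needed.
2 colors suffice: color red → {A, C, G}; color blue → {B, D, E, F, H}. No two adjacent vertices share a color.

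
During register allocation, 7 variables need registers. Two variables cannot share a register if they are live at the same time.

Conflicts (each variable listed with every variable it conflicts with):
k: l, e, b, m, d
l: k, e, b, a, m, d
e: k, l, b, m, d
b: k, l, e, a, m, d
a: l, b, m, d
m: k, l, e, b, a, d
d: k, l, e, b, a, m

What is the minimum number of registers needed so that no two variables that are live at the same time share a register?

6

k, l, e, b, m, d all conflict with each other, so at least 6 registers are needed.
6 registers suffice: register 1 → {d}; register 2 → {l}; register 3 → {b}; register 4 → {m}; register 5 → {e, a}; register 6 → {k}. No two conflicting variables share a register.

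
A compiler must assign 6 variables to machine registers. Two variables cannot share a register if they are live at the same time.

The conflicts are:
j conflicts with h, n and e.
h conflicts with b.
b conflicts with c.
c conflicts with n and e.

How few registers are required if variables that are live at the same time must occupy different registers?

The cycle e-j-h-b-c-e has odd length 5, so it cannot be 2-colored; at least 3 registers are needed.
3 registers suffice: register 1 → {j, c}; register 2 → {h, n, e}; register 3 → {b}. Each listed conflict is separated.

3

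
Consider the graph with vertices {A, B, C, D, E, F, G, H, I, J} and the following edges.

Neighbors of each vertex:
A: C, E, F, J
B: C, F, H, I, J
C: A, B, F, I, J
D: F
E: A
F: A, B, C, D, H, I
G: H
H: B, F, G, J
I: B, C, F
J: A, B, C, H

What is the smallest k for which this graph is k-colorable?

B, C, F, I are pairwise adjacent (a clique of size 4), so at least 4 colors are needed.
A valid assignment using 4 colors: A=2, B=2, C=3, D=2, E=1, F=1, G=1, H=3, I=4, J=1. No two adjacent vertices share a color.

4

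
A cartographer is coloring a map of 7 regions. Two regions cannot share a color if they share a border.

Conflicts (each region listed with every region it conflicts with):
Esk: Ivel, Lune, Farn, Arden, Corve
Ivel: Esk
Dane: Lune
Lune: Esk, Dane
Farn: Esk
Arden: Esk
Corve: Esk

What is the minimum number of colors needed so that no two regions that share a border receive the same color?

Esk and Lune conflict, so at least 2 colors are needed.
2 colors suffice: color 1 → {Esk, Dane}; color 2 → {Ivel, Lune, Farn, Arden, Corve}. Each listed conflict is separated.

2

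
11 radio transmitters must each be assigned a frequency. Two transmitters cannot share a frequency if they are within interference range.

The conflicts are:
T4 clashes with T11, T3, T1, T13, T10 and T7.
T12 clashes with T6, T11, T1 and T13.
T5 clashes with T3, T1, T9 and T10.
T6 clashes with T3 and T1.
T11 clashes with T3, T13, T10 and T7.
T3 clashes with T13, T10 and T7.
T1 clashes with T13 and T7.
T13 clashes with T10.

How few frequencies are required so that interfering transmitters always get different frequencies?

5

T4, T11, T3, T13, T10 are mutually in conflict, so at least 5 frequencies are needed.
5 frequencies suffice: frequency 1 → {T3, T1, T9}; frequency 2 → {T4, T12, T5}; frequency 3 → {T6, T11}; frequency 4 → {T13, T7}; frequency 5 → {T10}. No two conflicting transmitters share a frequency.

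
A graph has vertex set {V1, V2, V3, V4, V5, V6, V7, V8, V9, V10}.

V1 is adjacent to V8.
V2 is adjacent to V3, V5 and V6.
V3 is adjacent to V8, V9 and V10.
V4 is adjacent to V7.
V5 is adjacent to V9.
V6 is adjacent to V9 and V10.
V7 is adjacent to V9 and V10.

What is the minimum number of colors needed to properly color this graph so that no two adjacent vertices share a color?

2

V3 and V8 are adjacent, so at least 2 colors are needed.
A valid assignment using 2 colors: V1=1, V2=2, V3=1, V4=2, V5=1, V6=1, V7=1, V8=2, V9=2, V10=2. Every edge joins two different colors.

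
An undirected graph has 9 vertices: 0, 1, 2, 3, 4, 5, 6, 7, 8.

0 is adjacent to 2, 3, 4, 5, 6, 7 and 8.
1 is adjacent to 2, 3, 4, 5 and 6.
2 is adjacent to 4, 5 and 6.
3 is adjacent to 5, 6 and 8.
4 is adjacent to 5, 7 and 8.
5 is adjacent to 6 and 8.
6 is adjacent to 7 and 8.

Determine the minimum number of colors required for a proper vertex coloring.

0, 3, 5, 6, 8 are pairwise adjacent (a clique of size 5), so at least 5 colors are needed.
5 colors suffice: color a → {4, 6}; color b → {0, 1}; color c → {5, 7}; color d → {2, 8}; color e → {3}. Every edge joins two different colors.

5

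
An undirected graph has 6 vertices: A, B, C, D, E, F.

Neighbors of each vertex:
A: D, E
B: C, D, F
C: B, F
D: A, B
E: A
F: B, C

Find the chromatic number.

3

B, C, F form a triangle, so at least 3 colors are needed.
3 colors suffice: A=1, B=1, C=3, D=2, E=2, F=2. No two adjacent vertices share a color.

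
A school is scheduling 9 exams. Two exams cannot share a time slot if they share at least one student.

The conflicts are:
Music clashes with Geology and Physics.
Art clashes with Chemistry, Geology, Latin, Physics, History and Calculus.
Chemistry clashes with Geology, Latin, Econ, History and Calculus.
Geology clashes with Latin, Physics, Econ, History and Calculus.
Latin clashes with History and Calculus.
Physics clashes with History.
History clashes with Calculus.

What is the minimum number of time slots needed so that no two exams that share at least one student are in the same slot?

6

Art, Chemistry, Geology, Latin, History, Calculus all conflict with each other, so at least 6 time slots are needed.
6 time slots suffice: Music=2, Art=4, Chemistry=3, Geology=1, Latin=6, Physics=3, Econ=2, History=2, Calculus=5. No two conflicting exams share a time slot.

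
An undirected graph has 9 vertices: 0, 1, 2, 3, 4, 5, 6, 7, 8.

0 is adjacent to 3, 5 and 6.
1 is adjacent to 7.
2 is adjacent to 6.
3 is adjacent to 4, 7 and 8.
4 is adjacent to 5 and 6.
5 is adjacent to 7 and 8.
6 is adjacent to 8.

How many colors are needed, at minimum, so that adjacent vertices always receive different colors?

2

5 and 8 are adjacent, so at least 2 colors are needed.
2 colors suffice: 0=b, 1=a, 2=b, 3=a, 4=b, 5=a, 6=a, 7=b, 8=b. Each edge has distinct colors on its endpoints.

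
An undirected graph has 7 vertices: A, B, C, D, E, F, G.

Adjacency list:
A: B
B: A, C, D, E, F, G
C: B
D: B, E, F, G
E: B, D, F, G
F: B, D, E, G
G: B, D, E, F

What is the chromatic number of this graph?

B, D, E, F, G are pairwise adjacent (a clique of size 5), so at least 5 colors are needed.
5 colors suffice: color 1 → {B}; color 2 → {A, C, E}; color 3 → {D}; color 4 → {F}; color 5 → {G}. No two adjacent vertices share a color.

5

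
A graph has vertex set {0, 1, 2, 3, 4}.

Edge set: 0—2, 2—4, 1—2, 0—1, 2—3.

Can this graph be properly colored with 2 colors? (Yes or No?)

No

0, 1, 2 form a triangle, so at least 3 colors are needed.
So 2 colors are not enough.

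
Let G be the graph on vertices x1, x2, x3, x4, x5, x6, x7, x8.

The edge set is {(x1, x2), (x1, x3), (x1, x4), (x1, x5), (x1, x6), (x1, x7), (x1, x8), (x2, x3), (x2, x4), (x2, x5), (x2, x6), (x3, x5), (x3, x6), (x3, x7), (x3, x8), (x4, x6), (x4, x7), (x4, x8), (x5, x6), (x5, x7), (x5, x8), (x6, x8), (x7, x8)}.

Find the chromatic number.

x1, x2, x3, x5, x6 are mutually adjacent (a clique of size 5), so at least 5 colors are needed.
5 colors suffice: color R → {x1}; color B → {x3, x4}; color G → {x6, x7}; color Y → {x2, x8}; color P → {x5}. Each edge has distinct colors on its endpoints.

5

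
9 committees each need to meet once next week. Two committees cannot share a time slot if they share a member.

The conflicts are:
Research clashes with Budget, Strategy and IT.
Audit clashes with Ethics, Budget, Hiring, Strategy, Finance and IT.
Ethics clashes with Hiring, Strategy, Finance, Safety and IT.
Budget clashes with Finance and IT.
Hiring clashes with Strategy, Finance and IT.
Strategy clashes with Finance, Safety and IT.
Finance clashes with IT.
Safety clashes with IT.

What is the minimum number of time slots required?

Audit, Ethics, Hiring, Strategy, Finance, IT pairwise conflict, so at least 6 time slots are needed.
6 time slots suffice: time slot 1 → {IT}; time slot 2 → {Budget, Strategy}; time slot 3 → {Research, Audit, Safety}; time slot 4 → {Finance}; time slot 5 → {Ethics}; time slot 6 → {Hiring}. Every pair that conflicts lands in different time slots.

6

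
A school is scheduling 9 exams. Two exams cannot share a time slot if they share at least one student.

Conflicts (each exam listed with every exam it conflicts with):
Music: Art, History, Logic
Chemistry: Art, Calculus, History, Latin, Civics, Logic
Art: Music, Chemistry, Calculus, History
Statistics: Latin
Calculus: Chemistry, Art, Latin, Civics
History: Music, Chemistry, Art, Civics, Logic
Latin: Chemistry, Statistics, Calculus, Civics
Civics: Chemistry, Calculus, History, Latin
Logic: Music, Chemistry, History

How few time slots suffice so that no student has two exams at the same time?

Chemistry, Calculus, Latin, Civics pairwise conflict, so at least 4 time slots are needed.
A valid assignment using 4 time slots: Music=1, Chemistry=1, Art=3, Statistics=1, Calculus=4, History=2, Latin=2, Civics=3, Logic=3. Each listed conflict is separated.

4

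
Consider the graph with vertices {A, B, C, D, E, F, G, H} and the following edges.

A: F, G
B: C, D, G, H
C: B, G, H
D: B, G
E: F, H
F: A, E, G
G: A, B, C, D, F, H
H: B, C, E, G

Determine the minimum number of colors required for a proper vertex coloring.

B, C, G, H form a clique, so at least 4 colors are needed.
4 colors suffice: color red → {E, G}; color blue → {D, F, H}; color green → {A, B}; color yellow → {C}. Every edge joins two different colors.

4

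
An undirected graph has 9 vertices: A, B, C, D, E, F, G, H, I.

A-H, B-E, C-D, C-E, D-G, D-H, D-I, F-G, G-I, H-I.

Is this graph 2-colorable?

D, H, I form a triangle, so at least 3 colors are needed.
So 2 colors are not enough.

No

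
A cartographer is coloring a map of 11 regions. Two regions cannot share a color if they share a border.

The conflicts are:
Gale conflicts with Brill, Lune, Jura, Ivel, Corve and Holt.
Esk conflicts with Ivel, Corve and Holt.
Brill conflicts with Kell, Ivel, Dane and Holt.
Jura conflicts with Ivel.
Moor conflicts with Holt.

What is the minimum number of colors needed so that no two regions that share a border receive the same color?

Gale, Brill, Holt are mutually in conflict, so at least 3 colors are needed.
A valid assignment using 3 colors: Gale=1, Esk=1, Brill=2, Lune=2, Jura=2, Kell=1, Ivel=3, Moor=1, Dane=1, Corve=2, Holt=3. Each listed conflict is separated.

3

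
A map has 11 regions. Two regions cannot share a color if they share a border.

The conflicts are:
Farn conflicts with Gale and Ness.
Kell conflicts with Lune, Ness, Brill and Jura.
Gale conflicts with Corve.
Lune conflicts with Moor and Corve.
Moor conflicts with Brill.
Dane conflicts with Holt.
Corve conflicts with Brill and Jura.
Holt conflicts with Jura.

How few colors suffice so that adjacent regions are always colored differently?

Gale and Corve conflict, so at least 2 colors are needed.
2 colors suffice: color 1 → {Farn, Kell, Moor, Corve, Holt}; color 2 → {Gale, Lune, Dane, Ness, Brill, Jura}. Each listed conflict is separated.

2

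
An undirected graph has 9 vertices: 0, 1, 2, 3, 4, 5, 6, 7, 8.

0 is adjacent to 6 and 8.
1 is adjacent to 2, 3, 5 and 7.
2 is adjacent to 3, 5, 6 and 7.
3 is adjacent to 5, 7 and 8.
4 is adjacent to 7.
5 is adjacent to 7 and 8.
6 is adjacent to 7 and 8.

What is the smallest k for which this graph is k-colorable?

1, 2, 3, 5, 7 are mutually adjacent (a clique of size 5), so at least 5 colors are needed.
5 colors suffice: color red → {7, 8}; color blue → {3, 4, 6}; color green → {0, 2}; color yellow → {5}; color purple → {1}. No two adjacent vertices share a color.

5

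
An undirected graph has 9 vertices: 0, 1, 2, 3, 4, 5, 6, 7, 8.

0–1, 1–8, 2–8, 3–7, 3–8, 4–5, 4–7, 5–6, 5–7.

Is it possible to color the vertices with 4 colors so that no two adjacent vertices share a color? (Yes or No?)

Yes

The chromatic number is 3. 4, 5, 7 are pairwise adjacent, so at least 3 colors are needed.
3 colors suffice: 0=red, 1=blue, 2=blue, 3=green, 4=green, 5=red, 6=blue, 7=blue, 8=red.
Since 4 ≥ 3, a proper 4-coloring certainly exists.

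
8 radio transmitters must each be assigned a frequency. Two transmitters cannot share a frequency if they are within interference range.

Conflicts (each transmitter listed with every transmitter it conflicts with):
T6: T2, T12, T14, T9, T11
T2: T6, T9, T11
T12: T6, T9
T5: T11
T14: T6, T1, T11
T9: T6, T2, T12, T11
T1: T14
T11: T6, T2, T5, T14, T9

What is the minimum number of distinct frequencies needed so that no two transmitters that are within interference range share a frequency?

T6, T2, T9, T11 are mutually in conflict, so at least 4 frequencies are needed.
4 frequencies suffice: frequency 1 → {T12, T1, T11}; frequency 2 → {T6, T5}; frequency 3 → {T14, T9}; frequency 4 → {T2}. No two conflicting transmitters share a frequency.

4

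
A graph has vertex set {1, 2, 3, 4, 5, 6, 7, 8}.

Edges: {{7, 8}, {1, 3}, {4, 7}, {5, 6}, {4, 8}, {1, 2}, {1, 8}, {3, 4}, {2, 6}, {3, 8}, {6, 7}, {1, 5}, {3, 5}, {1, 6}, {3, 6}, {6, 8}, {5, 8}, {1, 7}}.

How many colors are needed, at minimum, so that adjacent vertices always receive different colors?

1, 3, 5, 6, 8 are pairwise adjacent (a clique of size 5), so at least 5 colors are needed.
5 colors suffice: 1=green, 2=red, 3=yellow, 4=blue, 5=purple, 6=blue, 7=yellow, 8=red. No two adjacent vertices share a color.

5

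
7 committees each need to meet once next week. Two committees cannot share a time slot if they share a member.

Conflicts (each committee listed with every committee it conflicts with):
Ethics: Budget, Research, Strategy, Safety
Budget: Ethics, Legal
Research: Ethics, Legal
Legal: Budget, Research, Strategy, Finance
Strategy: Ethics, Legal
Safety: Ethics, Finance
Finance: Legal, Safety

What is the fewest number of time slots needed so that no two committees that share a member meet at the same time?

3

The cycle Budget-Legal-Finance-Safety-Ethics-Budget has odd length 5, so it cannot be 2-colored; at least 3 time slots are needed.
3 time slots suffice: Ethics=1, Budget=2, Research=2, Legal=1, Strategy=2, Safety=3, Finance=2. No two conflicting committees share a time slot.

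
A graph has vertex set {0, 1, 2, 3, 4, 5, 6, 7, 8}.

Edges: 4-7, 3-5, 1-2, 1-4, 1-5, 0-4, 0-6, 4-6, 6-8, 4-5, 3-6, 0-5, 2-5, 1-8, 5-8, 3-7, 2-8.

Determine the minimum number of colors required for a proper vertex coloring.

1, 2, 5, 8 are pairwise adjacent (a clique of size 4), so at least 4 colors are needed.
One proper 4-coloring: 0=c, 1=c, 2=d, 3=b, 4=b, 5=a, 6=a, 7=a, 8=b. Every edge joins two different colors.

4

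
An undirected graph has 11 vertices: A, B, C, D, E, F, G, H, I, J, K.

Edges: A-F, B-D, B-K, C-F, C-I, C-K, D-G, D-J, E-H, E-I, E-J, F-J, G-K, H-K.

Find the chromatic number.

3

The cycle I-C-F-J-E-I has odd length 5, so it cannot be 2-colored; at least 3 colors are needed.
One proper 3-coloring: A=blue, B=blue, C=blue, D=red, E=red, F=red, G=blue, H=blue, I=green, J=blue, K=red. No two adjacent vertices share a color.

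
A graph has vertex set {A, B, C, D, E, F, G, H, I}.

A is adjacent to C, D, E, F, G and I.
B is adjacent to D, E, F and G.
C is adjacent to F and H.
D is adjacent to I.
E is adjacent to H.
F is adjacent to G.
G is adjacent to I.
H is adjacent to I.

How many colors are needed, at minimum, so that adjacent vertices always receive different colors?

3

A, D, I are pairwise adjacent, so at least 3 colors are needed.
3 colors suffice: A=red, B=red, C=green, D=green, E=blue, F=blue, G=green, H=red, I=blue. Each edge has distinct colors on its endpoints.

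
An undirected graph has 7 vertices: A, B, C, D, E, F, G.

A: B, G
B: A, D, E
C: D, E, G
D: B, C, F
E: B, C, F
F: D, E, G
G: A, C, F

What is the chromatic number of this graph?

3

The cycle D-B-A-G-F-D has odd length 5, so it cannot be 2-colored; at least 3 colors are needed.
3 colors suffice: color 1 → {B, C, F}; color 2 → {D, E, G}; color 3 → {A}. Every edge joins two different colors.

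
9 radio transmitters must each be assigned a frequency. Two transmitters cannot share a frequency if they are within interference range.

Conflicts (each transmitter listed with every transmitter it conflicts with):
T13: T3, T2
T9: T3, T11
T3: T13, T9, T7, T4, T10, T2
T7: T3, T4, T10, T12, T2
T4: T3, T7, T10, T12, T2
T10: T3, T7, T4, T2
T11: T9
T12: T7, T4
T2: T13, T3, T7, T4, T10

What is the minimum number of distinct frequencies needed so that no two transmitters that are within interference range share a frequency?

5

T3, T7, T4, T10, T2 all conflict with each other, so at least 5 frequencies are needed.
5 frequencies suffice: frequency 1 → {T3, T11, T12}; frequency 2 → {T9, T2}; frequency 3 → {T13, T4}; frequency 4 → {T7}; frequency 5 → {T10}. No two conflicting transmitters share a frequency.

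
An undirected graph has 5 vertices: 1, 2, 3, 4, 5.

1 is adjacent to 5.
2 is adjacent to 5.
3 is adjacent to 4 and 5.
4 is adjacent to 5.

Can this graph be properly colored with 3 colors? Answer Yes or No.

The chromatic number is 3. 3, 4, 5 form a triangle, so at least 3 colors are needed.
3 colors suffice: 1=blue, 2=blue, 3=green, 4=blue, 5=red.
That is already a proper 3-coloring.

Yes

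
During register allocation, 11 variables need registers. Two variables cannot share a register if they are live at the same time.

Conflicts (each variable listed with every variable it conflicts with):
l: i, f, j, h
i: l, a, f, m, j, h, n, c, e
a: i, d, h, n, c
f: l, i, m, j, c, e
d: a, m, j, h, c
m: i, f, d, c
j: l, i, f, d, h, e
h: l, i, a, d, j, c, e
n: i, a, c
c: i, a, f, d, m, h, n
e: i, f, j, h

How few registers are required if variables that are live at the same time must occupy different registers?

4

i, f, m, c pairwise conflict, so at least 4 registers are needed.
Using 4 registers: l=4, i=1, a=4, f=3, d=1, m=4, j=2, h=3, n=3, c=2, e=4. Every pair that conflicts lands in different registers.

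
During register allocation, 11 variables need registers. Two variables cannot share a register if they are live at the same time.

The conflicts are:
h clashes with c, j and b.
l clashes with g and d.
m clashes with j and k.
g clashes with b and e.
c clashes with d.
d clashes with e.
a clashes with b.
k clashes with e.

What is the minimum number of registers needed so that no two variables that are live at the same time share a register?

The cycle h-b-g-e-k-m-j-h has odd length 7, so it cannot be 2-colored; at least 3 registers are needed.
A valid assignment using 3 registers: h=2, l=1, m=1, g=2, c=1, j=3, d=2, a=2, k=2, b=1, e=1. Every pair that conflicts lands in different registers.

3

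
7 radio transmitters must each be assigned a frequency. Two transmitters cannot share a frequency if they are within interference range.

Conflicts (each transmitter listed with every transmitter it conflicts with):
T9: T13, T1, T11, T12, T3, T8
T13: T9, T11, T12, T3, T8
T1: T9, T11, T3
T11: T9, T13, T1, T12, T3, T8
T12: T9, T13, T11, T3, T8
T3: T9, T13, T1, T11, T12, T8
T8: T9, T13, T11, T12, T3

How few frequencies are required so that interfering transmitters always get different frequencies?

T9, T13, T11, T12, T3, T8 are mutually in conflict, so at least 6 frequencies are needed.
6 frequencies suffice: frequency 1 → {T9}; frequency 2 → {T3}; frequency 3 → {T11}; frequency 4 → {T1, T12}; frequency 5 → {T13}; frequency 6 → {T8}. No two conflicting transmitters share a frequency.

6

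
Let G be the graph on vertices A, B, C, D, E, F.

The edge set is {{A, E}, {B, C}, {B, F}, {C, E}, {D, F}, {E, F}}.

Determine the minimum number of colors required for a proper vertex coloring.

D and F are adjacent, so at least 2 colors are needed.
2 colors suffice: A=1, B=2, C=1, D=2, E=2, F=1. No two adjacent vertices share a color.

2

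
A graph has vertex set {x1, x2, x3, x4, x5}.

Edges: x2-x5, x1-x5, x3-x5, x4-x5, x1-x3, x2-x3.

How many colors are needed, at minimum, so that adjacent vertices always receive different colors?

x2, x3, x5 form a triangle, so at least 3 colors are needed.
3 colors suffice: x1=G, x2=G, x3=B, x4=B, x5=R. Each edge has distinct colors on its endpoints.

3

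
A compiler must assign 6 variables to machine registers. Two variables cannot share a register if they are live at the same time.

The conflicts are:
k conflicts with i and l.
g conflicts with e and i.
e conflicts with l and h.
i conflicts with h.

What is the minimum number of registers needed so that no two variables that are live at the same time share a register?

3

The cycle i-h-e-l-k-i has odd length 5, so it cannot be 2-colored; at least 3 registers are needed.
A valid assignment using 3 registers: k=3, g=2, e=1, i=1, l=2, h=2. Each listed conflict is separated.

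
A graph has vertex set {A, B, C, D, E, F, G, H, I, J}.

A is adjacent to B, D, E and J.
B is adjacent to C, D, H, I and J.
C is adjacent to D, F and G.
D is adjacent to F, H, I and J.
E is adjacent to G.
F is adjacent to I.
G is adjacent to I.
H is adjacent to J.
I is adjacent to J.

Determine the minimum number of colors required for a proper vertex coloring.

4

B, D, I, J are mutually adjacent (a clique of size 4), so at least 4 colors are needed.
4 colors suffice: color 1 → {D, G}; color 2 → {B, E, F}; color 3 → {A, C, H, I}; color 4 → {J}. Each edge has distinct colors on its endpoints.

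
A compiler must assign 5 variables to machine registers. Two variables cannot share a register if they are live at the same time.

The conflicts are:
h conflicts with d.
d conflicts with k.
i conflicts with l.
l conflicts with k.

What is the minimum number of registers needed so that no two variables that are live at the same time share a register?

i and l conflict, so at least 2 registers are needed.
2 registers suffice: h=1, d=2, i=1, l=2, k=1. Every pair that conflicts lands in different registers.

2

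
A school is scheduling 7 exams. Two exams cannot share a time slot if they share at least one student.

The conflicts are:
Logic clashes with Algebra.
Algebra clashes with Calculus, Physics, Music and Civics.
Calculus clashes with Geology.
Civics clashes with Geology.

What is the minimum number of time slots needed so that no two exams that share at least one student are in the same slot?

Civics and Geology conflict, so at least 2 time slots are needed.
2 time slots suffice: time slot 1 → {Algebra, Geology}; time slot 2 → {Logic, Calculus, Physics, Music, Civics}. Each listed conflict is separated.

2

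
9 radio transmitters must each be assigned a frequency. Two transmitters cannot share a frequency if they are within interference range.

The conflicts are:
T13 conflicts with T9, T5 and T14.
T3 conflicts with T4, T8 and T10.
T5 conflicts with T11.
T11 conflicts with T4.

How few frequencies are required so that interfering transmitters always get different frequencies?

2

T3 and T8 conflict, so at least 2 frequencies are needed.
2 frequencies suffice: frequency 1 → {T13, T3, T11}; frequency 2 → {T9, T5, T4, T14, T8, T10}. No two conflicting transmitters share a frequency.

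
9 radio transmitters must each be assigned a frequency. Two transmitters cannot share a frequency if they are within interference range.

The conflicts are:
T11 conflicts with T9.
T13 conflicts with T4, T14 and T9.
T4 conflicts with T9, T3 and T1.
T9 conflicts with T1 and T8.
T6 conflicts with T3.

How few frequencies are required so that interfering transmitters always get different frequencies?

3

T13, T4, T9 are mutually in conflict, so at least 3 frequencies are needed.
Using 3 frequencies: T11=2, T13=3, T4=2, T14=1, T9=1, T6=2, T3=1, T1=3, T8=2. No two conflicting transmitters share a frequency.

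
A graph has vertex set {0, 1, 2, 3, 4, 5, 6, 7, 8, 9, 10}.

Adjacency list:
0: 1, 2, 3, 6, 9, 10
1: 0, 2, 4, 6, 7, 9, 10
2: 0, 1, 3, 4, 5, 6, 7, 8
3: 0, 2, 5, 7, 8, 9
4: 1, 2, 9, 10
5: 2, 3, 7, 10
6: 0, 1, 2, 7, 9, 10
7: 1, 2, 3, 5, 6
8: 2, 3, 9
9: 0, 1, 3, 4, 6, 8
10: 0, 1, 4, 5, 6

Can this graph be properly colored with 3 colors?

0, 1, 6, 10 are mutually adjacent (a clique of size 4), so at least 4 colors are needed.
So 3 colors are not enough.

No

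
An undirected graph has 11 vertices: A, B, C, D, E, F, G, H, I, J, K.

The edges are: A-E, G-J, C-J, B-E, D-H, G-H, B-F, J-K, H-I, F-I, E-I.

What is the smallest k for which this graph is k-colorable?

B and F are adjacent, so at least 2 colors are needed.
2 colors suffice: A=red, B=red, C=red, D=red, E=blue, F=blue, G=red, H=blue, I=red, J=blue, K=red. No two adjacent vertices share a color.

2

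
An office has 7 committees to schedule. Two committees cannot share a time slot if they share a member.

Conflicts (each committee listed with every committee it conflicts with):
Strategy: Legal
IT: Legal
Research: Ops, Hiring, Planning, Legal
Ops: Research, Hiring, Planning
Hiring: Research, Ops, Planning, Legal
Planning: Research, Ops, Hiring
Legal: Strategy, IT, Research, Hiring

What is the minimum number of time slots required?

4

Research, Ops, Hiring, Planning all conflict with each other, so at least 4 time slots are needed.
4 time slots suffice: time slot 1 → {Planning, Legal}; time slot 2 → {Strategy, IT, Hiring}; time slot 3 → {Research}; time slot 4 → {Ops}. No two conflicting committees share a time slot.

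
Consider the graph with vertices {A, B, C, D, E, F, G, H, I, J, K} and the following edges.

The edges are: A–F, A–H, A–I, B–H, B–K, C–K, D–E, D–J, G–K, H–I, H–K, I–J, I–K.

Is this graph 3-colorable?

Yes

The chromatic number is 3. A, H, I form a triangle, so at least 3 colors are needed.
A valid assignment using 3 colors: A=red, B=blue, C=blue, D=blue, E=red, F=blue, G=blue, H=green, I=blue, J=red, K=red.
That is already a proper 3-coloring.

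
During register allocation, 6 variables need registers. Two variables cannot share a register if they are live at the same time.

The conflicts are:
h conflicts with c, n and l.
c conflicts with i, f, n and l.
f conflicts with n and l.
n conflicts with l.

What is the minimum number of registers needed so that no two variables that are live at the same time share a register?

c, f, n, l all conflict with each other, so at least 4 registers are needed.
Using 4 registers: h=4, c=1, i=2, f=4, n=3, l=2. Every pair that conflicts lands in different registers.

4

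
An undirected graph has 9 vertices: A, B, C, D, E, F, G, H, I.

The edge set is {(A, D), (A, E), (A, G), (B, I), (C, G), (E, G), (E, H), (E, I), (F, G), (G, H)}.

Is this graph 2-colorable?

No

E, G, H are mutually adjacent, so at least 3 colors are needed.
So 2 colors are not enough.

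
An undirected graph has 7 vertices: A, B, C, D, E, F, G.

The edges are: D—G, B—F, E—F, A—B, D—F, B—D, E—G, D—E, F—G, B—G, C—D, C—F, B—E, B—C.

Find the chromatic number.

B, D, E, F, G form a clique, so at least 5 colors are needed.
A valid assignment using 5 colors: A=2, B=1, C=4, D=3, E=4, F=2, G=5. Each edge has distinct colors on its endpoints.

5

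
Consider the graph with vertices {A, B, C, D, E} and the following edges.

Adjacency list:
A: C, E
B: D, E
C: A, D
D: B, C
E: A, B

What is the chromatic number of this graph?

3

The cycle D-B-E-A-C-D has odd length 5, so it cannot be 2-colored; at least 3 colors are needed.
3 colors suffice: color 1 → {D, E}; color 2 → {A, B}; color 3 → {C}. Each edge has distinct colors on its endpoints.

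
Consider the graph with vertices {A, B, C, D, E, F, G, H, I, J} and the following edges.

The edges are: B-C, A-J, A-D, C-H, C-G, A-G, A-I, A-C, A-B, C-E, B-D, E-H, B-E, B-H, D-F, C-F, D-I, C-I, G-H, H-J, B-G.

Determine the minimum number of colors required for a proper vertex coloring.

B, C, G, H are mutually adjacent (a clique of size 4), so at least 4 colors are needed.
4 colors suffice: color 1 → {C, D, J}; color 2 → {B, F, I}; color 3 → {A, H}; color 4 → {E, G}. No two adjacent vertices share a color.

4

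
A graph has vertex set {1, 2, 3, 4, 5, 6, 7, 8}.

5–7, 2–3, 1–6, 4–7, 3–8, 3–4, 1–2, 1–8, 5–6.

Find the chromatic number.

3

The cycle 2-1-6-5-7-4-3-2 has odd length 7, so it cannot be 2-colored; at least 3 colors are needed.
3 colors suffice: color red → {1, 3, 5}; color blue → {2, 4, 6, 8}; color green → {7}. Each edge has distinct colors on its endpoints.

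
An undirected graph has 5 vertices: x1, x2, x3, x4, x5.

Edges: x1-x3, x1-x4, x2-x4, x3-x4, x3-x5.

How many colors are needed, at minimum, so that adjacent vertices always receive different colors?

x1, x3, x4 are pairwise adjacent, so at least 3 colors are needed.
3 colors suffice: x1=3, x2=2, x3=2, x4=1, x5=1. No two adjacent vertices share a color.

3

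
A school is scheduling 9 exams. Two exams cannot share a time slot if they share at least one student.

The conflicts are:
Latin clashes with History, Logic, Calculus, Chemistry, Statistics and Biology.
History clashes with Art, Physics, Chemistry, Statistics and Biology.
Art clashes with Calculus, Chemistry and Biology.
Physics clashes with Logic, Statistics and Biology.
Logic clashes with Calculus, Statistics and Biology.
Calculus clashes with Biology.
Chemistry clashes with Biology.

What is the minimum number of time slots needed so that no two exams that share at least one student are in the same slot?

4

Latin, Logic, Calculus, Biology all conflict with each other, so at least 4 time slots are needed.
4 time slots suffice: time slot 1 → {Statistics, Biology}; time slot 2 → {Latin, Art, Physics}; time slot 3 → {History, Logic}; time slot 4 → {Calculus, Chemistry}. Every pair that conflicts lands in different time slots.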